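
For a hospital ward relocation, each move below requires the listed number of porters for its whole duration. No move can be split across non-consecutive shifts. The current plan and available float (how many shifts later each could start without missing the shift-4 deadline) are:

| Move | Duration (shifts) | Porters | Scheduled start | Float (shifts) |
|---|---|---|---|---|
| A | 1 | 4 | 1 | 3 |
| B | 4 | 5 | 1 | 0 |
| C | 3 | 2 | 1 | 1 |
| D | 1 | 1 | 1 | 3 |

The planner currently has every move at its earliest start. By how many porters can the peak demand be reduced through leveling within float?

Early-start peak: s1:12  s2:7  s3:7  s4:5 ⇒ 12.
Leveled (A@1, B@1, C@2, D@2): s1:9  s2:8  s3:7  s4:7 ⇒ 9.
Reduction 12 − 9 = 3.

3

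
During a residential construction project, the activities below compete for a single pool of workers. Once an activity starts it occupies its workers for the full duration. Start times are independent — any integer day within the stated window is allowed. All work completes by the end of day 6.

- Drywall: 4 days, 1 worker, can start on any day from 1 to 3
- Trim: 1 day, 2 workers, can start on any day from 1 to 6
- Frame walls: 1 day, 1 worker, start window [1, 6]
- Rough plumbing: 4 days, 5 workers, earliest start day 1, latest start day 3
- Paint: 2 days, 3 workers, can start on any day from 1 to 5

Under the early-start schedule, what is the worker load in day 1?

12

At early start, day 1 has: Drywall, Trim, Frame walls, Rough plumbing, Paint.
Demand: 1 + 2 + 1 + 5 + 3 = 12.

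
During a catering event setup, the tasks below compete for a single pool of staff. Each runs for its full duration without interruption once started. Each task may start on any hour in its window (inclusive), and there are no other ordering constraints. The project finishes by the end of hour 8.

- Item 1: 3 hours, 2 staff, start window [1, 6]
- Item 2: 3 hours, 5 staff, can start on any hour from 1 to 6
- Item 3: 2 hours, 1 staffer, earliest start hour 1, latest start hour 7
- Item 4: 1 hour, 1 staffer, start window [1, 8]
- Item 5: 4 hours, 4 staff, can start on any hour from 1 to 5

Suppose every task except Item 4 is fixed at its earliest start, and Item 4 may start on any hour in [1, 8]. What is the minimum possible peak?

12

Item 4@1: h1:13  h2:12  h3:11  h4:4  h5:0  h6:0  h7:0  h8:0 → peak 13
Item 4@2: h1:12  h2:13  h3:11  h4:4  h5:0  h6:0  h7:0  h8:0 → peak 13
Item 4@3: h1:12  h2:12  h3:12  h4:4  h5:0  h6:0  h7:0  h8:0 → peak 12
Item 4@4: h1:12  h2:12  h3:11  h4:5  h5:0  h6:0  h7:0  h8:0 → peak 12
Item 4@5: h1:12  h2:12  h3:11  h4:4  h5:1  h6:0  h7:0  h8:0 → peak 12
Item 4@6: h1:12  h2:12  h3:11  h4:4  h5:0  h6:1  h7:0  h8:0 → peak 12
Item 4@7: h1:12  h2:12  h3:11  h4:4  h5:0  h6:0  h7:1  h8:0 → peak 12
Item 4@8: h1:12  h2:12  h3:11  h4:4  h5:0  h6:0  h7:0  h8:1 → peak 12
Best is Item 4@3, peak 12.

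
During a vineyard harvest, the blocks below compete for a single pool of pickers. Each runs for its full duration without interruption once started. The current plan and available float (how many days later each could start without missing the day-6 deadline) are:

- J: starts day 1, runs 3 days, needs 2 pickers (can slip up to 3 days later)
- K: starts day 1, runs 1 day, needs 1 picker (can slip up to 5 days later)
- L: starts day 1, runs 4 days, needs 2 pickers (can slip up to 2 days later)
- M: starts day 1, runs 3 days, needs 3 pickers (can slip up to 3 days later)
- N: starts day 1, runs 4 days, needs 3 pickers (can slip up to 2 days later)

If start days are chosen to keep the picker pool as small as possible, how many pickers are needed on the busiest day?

8

Early-start (J@1, K@1, L@1, M@1, N@1) gives peak 11: d1:11  d2:10  d3:10  d4:5  d5:0  d6:0.
Shift M→4.
Schedule J@1, K@1, L@1, M@4, N@1: d1:8  d2:7  d3:7  d4:8  d5:3  d6:3 — peak 8.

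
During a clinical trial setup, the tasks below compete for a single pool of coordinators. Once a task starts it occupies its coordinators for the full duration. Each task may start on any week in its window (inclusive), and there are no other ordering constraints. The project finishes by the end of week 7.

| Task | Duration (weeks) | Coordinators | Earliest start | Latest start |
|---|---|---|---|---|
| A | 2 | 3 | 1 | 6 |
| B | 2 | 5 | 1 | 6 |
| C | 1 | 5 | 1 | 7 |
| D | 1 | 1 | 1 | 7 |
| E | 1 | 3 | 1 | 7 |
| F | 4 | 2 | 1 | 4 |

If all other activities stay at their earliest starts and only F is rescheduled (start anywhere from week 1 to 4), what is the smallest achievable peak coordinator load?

17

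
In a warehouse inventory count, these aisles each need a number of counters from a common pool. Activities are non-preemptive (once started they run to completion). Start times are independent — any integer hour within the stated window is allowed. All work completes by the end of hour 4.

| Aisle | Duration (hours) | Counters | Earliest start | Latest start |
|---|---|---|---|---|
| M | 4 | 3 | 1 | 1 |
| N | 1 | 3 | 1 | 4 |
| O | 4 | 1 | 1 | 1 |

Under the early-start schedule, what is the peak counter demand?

7

Early-start schedule: M@1, N@1, O@1.
Load per hour: hour 1: 7, hour 2: 4, hour 3: 4, hour 4: 4.
Peak is 7.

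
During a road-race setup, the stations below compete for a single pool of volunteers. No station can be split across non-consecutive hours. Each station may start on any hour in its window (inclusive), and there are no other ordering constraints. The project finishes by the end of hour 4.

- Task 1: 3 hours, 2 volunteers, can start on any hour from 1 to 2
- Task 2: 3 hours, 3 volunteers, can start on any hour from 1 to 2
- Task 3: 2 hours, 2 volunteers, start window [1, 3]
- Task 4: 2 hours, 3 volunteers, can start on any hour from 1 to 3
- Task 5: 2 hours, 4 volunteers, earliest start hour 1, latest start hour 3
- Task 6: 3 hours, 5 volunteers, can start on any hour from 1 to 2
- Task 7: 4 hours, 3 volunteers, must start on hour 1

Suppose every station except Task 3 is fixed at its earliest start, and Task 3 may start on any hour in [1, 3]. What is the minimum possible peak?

20

Task 3@1: h1:22  h2:22  h3:13  h4:3 → peak 22
Task 3@2: h1:20  h2:22  h3:15  h4:3 → peak 22
Task 3@3: h1:20  h2:20  h3:15  h4:5 → peak 20
Best is Task 3@3, peak 20.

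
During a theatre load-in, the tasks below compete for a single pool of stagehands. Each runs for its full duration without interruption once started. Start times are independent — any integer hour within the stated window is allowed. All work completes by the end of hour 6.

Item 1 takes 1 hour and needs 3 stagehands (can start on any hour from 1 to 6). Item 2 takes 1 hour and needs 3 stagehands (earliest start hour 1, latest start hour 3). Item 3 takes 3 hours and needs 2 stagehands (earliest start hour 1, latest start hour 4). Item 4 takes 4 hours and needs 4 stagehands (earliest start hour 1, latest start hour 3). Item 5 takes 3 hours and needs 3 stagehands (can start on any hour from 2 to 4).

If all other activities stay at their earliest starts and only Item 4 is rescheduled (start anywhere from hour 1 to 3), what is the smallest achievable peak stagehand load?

9

Item 4@1: h1:12  h2:9  h3:9  h4:7  h5:0  h6:0 → peak 12
Item 4@2: h1:8  h2:9  h3:9  h4:7  h5:4  h6:0 → peak 9
Item 4@3: h1:8  h2:5  h3:9  h4:7  h5:4  h6:4 → peak 9
Best is Item 4@2, peak 9.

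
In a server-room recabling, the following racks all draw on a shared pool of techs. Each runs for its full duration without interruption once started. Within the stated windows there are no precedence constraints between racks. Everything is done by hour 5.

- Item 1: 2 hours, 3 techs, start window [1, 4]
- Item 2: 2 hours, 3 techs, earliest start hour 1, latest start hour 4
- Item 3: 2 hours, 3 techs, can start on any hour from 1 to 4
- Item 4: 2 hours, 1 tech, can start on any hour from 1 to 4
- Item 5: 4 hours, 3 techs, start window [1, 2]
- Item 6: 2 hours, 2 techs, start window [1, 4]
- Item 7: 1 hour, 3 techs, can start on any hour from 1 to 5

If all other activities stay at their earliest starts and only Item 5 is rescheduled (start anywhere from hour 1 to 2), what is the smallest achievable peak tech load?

Item 5@1: h1:18  h2:15  h3:3  h4:3  h5:0 → peak 18
Item 5@2: h1:15  h2:15  h3:3  h4:3  h5:3 → peak 15
Best is Item 5@2, peak 15.

15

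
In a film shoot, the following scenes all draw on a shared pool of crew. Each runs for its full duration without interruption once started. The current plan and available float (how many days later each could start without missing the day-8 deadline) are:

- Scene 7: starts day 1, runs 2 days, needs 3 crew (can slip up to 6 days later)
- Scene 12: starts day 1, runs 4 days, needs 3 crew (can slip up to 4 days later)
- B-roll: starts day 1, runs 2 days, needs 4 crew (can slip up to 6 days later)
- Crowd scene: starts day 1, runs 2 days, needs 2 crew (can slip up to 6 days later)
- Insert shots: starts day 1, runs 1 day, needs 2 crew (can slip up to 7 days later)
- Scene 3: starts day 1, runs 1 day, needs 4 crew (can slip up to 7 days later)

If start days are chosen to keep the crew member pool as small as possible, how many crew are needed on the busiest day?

Early-start (Scene 7@1, Scene 12@1, B-roll@1, Crowd scene@1, Insert shots@1, Scene 3@1) gives peak 18: d1:18  d2:12  d3:3  d4:3  d5:0  d6:0  d7:0  d8:0.
Shift B-roll→5, Crowd scene→3, Insert shots→5, Scene 3→7.
Schedule Scene 7@1, Scene 12@1, B-roll@5, Crowd scene@3, Insert shots@5, Scene 3@7: d1:6  d2:6  d3:5  d4:5  d5:6  d6:4  d7:4  d8:0 — peak 6.

6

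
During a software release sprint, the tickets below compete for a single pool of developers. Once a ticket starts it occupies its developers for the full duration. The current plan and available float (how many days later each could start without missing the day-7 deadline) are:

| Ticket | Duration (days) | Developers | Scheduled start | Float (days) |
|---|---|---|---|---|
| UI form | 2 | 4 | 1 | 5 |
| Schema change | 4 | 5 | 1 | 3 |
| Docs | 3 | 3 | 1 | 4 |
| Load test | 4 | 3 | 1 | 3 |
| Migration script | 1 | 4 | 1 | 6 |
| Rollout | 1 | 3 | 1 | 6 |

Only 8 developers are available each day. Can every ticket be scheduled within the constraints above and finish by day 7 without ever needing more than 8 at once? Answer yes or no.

The minimum achievable peak is 9; 8 < 9, so no feasible schedule stays within the cap.

no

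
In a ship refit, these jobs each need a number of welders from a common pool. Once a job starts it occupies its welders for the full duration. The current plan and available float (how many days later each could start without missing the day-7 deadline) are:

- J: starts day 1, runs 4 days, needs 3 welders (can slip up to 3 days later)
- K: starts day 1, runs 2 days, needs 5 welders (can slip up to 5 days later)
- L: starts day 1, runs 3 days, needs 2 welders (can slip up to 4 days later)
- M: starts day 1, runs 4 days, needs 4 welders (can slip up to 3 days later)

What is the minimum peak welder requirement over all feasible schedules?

Early-start (J@1, K@1, L@1, M@1) gives peak 14: d1:14  d2:14  d3:9  d4:7  d5:0  d6:0  d7:0.
Shift K→5, L→5.
Schedule J@1, K@5, L@5, M@1: d1:7  d2:7  d3:7  d4:7  d5:7  d6:7  d7:2 — peak 7.
Total welder-days = 44 over 7 days ⇒ peak ≥ ⌈44/7⌉ = 7, so 7 is optimal.

7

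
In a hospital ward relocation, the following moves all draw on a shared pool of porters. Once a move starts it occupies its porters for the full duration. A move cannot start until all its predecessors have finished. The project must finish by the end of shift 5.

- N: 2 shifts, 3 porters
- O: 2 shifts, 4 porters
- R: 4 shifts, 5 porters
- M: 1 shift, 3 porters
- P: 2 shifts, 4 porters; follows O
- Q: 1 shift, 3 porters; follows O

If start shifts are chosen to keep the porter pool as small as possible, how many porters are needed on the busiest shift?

12

Early-start (N@1, O@1, R@1, M@1, P@3, Q@3) gives peak 15: s1:15  s2:12  s3:12  s4:9  s5:0.
Shift M→3, Q→4.
Schedule N@1, O@1, R@1, M@3, P@3, Q@4: s1:12  s2:12  s3:12  s4:12  s5:0 — peak 12.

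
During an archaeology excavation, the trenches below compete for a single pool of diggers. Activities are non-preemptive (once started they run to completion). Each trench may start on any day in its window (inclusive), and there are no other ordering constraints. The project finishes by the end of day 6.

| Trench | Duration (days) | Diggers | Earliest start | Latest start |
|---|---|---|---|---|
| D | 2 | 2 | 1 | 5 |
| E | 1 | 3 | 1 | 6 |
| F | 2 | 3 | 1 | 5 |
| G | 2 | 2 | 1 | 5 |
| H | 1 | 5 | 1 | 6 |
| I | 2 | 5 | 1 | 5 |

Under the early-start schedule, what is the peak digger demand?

Early-start schedule: D@1, E@1, F@1, G@1, H@1, I@1.
Load per day: day 1: 20, day 2: 12, day 3: 0, day 4: 0, day 5: 0, day 6: 0.
Peak is 20.

20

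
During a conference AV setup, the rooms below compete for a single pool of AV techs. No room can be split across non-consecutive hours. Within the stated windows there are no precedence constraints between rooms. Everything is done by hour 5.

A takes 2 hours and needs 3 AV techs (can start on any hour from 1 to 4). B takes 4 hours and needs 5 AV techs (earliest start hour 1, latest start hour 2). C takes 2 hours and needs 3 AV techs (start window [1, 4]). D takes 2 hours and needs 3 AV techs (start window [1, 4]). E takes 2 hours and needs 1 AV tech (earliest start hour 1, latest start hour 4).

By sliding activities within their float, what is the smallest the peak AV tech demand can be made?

11

Early-start (A@1, B@1, C@1, D@1, E@1) gives peak 15: h1:15  h2:15  h3:5  h4:5  h5:0.
Shift D→3, E→3.
Schedule A@1, B@1, C@1, D@3, E@3: h1:11  h2:11  h3:9  h4:9  h5:0 — peak 11.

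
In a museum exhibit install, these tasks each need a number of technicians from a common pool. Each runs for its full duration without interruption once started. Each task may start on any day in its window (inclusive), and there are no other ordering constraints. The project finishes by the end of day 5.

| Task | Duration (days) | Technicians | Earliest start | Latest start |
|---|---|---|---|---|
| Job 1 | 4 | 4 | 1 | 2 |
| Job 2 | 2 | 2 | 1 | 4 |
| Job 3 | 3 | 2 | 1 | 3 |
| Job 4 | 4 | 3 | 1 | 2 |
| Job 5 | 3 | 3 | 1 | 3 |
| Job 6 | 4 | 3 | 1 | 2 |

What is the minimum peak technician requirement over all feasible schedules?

15

Early-start (Job 1@1, Job 2@1, Job 3@1, Job 4@1, Job 5@1, Job 6@1) gives peak 17: d1:17  d2:17  d3:15  d4:10  d5:0.
Shift Job 5→3.
Schedule Job 1@1, Job 2@1, Job 3@1, Job 4@1, Job 5@3, Job 6@1: d1:14  d2:14  d3:15  d4:13  d5:3 — peak 15.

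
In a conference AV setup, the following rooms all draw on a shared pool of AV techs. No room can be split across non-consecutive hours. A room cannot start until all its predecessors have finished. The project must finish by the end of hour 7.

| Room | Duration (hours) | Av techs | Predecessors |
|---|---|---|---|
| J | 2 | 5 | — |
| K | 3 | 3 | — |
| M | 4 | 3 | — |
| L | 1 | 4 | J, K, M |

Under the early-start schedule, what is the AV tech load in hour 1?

11

At early start, hour 1 has: J, K, M.
Demand: 5 + 3 + 3 = 11.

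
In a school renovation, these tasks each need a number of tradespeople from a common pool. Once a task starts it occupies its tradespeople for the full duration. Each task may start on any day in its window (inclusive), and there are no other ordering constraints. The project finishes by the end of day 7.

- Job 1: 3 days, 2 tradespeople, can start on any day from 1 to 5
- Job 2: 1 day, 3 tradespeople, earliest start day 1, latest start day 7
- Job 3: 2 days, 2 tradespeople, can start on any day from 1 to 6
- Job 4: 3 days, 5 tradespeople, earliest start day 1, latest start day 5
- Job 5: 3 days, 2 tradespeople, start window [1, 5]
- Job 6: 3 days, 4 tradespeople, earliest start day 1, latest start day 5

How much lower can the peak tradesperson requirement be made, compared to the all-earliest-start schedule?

Early-start peak: d1:18  d2:15  d3:13  d4:0  d5:0  d6:0  d7:0 ⇒ 18.
Leveled (Job 1@1, Job 2@1, Job 3@1, Job 4@5, Job 5@3, Job 6@2): d1:7  d2:8  d3:8  d4:6  d5:7  d6:5  d7:5 ⇒ 8.
Reduction 18 − 8 = 10.

10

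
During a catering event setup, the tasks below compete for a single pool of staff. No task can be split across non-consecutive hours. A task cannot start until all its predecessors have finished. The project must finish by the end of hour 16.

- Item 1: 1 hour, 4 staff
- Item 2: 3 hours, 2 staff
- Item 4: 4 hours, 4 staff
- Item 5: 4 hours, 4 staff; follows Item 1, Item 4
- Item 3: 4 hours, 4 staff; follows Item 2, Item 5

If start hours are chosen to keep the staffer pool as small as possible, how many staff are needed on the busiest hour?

Early-start (Item 1@1, Item 2@1, Item 4@1, Item 5@5, Item 3@9) gives peak 10: h1:10  h2:6  h3:6  h4:4  h5:4  h6:4  h7:4  h8:4  h9:4  h10:4  h11:4  h12:4  h13:0  h14:0  h15:0  h16:0.
Shift Item 2→2, Item 4→5, Item 5→9, Item 3→13.
Schedule Item 1@1, Item 2@2, Item 4@5, Item 5@9, Item 3@13: h1:4  h2:2  h3:2  h4:2  h5:4  h6:4  h7:4  h8:4  h9:4  h10:4  h11:4  h12:4  h13:4  h14:4  h15:4  h16:4 — peak 4.
Total staffer-hours = 58 over 16 hours ⇒ peak ≥ ⌈58/16⌉ = 4, so 4 is optimal.

4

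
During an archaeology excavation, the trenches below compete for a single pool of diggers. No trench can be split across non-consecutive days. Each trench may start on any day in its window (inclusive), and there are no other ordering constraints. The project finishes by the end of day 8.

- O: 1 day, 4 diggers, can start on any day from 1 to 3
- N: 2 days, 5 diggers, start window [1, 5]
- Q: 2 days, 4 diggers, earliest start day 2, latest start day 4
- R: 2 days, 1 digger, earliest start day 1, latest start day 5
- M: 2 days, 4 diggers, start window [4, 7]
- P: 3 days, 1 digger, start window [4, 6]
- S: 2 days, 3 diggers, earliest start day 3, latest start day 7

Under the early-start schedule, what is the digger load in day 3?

7

At early start, day 3 has: Q, S.
Demand: 4 + 3 = 7.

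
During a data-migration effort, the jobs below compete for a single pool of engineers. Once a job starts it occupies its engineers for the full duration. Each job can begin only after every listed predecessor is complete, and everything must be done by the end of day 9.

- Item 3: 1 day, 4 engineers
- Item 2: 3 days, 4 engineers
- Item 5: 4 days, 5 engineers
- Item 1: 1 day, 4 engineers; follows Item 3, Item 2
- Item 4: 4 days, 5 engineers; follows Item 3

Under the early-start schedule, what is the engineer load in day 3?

14

At early start, day 3 has: Item 2, Item 5, Item 4.
Demand: 4 + 5 + 5 = 14.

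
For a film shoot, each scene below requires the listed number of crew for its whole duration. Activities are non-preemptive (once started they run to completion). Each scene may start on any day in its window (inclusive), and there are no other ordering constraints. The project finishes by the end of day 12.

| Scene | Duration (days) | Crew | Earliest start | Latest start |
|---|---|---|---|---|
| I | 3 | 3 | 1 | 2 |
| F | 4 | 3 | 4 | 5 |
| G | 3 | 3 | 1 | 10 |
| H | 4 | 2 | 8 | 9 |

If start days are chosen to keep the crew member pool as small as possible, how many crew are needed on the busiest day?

5

Early-start (I@1, F@4, G@1, H@8) gives peak 6: d1:6  d2:6  d3:6  d4:3  d5:3  d6:3  d7:3  d8:2  d9:2  d10:2  d11:2  d12:0.
Shift G→8.
Schedule I@1, F@4, G@8, H@8: d1:3  d2:3  d3:3  d4:3  d5:3  d6:3  d7:3  d8:5  d9:5  d10:5  d11:2  d12:0 — peak 5.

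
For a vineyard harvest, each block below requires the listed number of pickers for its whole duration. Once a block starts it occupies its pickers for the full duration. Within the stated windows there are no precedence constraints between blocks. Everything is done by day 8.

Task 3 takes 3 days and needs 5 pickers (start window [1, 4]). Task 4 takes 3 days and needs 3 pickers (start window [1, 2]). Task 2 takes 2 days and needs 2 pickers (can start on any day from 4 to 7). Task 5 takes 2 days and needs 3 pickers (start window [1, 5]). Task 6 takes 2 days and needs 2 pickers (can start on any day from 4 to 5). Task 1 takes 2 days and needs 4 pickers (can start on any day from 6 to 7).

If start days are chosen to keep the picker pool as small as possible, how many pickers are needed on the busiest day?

Early-start (Task 3@1, Task 4@1, Task 2@4, Task 5@1, Task 6@4, Task 1@6) gives peak 11: d1:11  d2:11  d3:8  d4:4  d5:4  d6:4  d7:4  d8:0.
Shift Task 3→4, Task 2→6, Task 1→7.
Schedule Task 3@4, Task 4@1, Task 2@6, Task 5@1, Task 6@4, Task 1@7: d1:6  d2:6  d3:3  d4:7  d5:7  d6:7  d7:6  d8:4 — peak 7.

7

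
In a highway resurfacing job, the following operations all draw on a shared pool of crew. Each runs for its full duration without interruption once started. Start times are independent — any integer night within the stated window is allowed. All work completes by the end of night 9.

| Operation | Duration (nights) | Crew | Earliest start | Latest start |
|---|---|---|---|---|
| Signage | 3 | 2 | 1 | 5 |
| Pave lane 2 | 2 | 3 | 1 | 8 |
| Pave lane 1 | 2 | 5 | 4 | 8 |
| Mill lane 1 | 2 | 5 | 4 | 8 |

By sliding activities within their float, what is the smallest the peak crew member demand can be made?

Early-start (Signage@1, Pave lane 2@1, Pave lane 1@4, Mill lane 1@4) gives peak 10: n1:5  n2:5  n3:2  n4:10  n5:10  n6:0  n7:0  n8:0  n9:0.
Shift Mill lane 1→6.
Schedule Signage@1, Pave lane 2@1, Pave lane 1@4, Mill lane 1@6: n1:5  n2:5  n3:2  n4:5  n5:5  n6:5  n7:5  n8:0  n9:0 — peak 5.

5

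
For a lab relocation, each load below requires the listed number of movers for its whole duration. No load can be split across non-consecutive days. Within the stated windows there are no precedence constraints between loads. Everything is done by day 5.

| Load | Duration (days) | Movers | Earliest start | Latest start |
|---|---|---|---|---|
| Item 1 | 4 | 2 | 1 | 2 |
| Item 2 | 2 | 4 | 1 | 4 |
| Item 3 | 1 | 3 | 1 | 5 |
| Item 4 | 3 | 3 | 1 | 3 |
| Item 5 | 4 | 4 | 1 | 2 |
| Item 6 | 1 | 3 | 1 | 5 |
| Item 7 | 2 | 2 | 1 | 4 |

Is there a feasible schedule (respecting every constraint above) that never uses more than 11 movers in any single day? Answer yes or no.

Schedule Item 1@1, Item 2@1, Item 3@1, Item 4@3, Item 5@2, Item 6@5, Item 7@3: d1:9  d2:10  d3:11  d4:11  d5:10 — peak 11 ≤ 11.

yes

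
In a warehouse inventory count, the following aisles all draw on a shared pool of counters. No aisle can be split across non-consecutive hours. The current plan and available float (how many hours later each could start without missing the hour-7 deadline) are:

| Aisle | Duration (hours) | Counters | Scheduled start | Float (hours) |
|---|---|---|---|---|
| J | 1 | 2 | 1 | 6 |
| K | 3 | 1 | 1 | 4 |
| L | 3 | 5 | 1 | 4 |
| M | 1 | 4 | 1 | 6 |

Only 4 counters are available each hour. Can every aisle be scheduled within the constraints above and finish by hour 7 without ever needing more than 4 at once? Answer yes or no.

no

The minimum achievable peak is 5; 4 < 5, so no feasible schedule stays within the cap.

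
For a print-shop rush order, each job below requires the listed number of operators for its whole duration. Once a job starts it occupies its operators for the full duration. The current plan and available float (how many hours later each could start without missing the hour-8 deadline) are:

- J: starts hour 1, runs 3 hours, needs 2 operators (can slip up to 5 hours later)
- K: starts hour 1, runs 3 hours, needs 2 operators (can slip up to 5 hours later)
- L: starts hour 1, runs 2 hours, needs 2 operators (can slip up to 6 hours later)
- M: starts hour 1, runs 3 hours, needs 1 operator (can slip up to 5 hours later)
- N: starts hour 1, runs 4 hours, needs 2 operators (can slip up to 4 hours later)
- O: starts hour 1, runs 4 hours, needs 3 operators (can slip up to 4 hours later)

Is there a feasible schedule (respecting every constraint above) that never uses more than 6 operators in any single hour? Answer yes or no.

Schedule J@1, K@4, L@7, M@1, N@1, O@5: h1:5  h2:5  h3:5  h4:4  h5:5  h6:5  h7:5  h8:5 — peak 5 ≤ 6.

yes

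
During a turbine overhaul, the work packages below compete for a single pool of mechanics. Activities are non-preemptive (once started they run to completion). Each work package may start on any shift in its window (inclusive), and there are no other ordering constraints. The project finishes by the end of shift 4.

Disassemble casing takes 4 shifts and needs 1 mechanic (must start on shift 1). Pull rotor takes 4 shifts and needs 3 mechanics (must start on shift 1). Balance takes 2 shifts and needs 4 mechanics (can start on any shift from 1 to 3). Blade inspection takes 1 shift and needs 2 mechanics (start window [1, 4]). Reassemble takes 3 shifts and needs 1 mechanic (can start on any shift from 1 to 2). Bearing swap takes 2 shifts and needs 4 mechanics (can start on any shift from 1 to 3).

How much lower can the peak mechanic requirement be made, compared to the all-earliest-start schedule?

Early-start peak: s1:15  s2:13  s3:5  s4:4 ⇒ 15.
Leveled (Disassemble casing@1, Pull rotor@1, Balance@1, Blade inspection@1, Reassemble@2, Bearing swap@3): s1:10  s2:9  s3:9  s4:9 ⇒ 10.
Reduction 15 − 10 = 5.

5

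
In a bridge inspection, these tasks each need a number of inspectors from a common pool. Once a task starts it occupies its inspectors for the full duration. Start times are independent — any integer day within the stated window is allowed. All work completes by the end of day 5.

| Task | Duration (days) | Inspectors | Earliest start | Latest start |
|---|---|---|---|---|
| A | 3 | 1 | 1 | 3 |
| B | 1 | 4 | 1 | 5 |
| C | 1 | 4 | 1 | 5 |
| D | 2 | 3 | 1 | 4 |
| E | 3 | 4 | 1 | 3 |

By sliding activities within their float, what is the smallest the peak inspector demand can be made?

7

Early-start (A@1, B@1, C@1, D@1, E@1) gives peak 16: d1:16  d2:8  d3:5  d4:0  d5:0.
Shift C→2, D→4, E→3.
Schedule A@1, B@1, C@2, D@4, E@3: d1:5  d2:5  d3:5  d4:7  d5:7 — peak 7.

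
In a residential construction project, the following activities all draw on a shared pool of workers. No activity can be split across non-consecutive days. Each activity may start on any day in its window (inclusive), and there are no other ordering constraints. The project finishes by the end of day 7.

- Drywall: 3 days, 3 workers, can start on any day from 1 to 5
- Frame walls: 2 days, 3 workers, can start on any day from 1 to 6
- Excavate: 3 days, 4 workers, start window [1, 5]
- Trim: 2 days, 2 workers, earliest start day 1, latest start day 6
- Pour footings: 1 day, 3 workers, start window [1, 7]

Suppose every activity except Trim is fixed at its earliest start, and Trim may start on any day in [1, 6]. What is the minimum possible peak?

13

Trim@1: d1:15  d2:12  d3:7  d4:0  d5:0  d6:0  d7:0 → peak 15
Trim@2: d1:13  d2:12  d3:9  d4:0  d5:0  d6:0  d7:0 → peak 13
Trim@3: d1:13  d2:10  d3:9  d4:2  d5:0  d6:0  d7:0 → peak 13
Trim@4: d1:13  d2:10  d3:7  d4:2  d5:2  d6:0  d7:0 → peak 13
Trim@5: d1:13  d2:10  d3:7  d4:0  d5:2  d6:2  d7:0 → peak 13
Trim@6: d1:13  d2:10  d3:7  d4:0  d5:0  d6:2  d7:2 → peak 13
Best is Trim@2, peak 13.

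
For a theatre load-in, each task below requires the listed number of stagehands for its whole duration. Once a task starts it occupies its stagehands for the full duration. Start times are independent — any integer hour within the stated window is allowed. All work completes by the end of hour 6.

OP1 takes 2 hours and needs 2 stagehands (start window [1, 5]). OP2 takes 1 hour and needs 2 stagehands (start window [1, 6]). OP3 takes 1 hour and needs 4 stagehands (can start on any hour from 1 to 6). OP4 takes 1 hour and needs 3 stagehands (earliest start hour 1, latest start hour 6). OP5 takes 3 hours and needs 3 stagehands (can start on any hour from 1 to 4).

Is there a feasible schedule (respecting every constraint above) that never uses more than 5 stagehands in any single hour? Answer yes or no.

yes

Schedule OP1@1, OP2@1, OP3@3, OP4@2, OP5@4: h1:4  h2:5  h3:4  h4:3  h5:3  h6:3 — peak 5 ≤ 5.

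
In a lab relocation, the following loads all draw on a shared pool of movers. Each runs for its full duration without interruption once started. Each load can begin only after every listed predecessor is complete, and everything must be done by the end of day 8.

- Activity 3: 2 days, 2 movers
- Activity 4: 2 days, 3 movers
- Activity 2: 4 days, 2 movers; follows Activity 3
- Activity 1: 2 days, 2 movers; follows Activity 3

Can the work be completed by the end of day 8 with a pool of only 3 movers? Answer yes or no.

no

The minimum achievable peak is 4; 3 < 4, so no feasible schedule stays within the cap.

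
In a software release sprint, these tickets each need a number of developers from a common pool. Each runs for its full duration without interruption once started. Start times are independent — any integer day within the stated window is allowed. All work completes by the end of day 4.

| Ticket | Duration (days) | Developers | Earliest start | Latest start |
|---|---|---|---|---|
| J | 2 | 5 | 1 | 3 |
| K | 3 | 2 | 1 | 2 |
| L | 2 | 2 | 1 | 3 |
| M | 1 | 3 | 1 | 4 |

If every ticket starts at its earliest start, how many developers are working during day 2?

9

At early start, day 2 has: J, K, L.
Demand: 5 + 2 + 2 = 9.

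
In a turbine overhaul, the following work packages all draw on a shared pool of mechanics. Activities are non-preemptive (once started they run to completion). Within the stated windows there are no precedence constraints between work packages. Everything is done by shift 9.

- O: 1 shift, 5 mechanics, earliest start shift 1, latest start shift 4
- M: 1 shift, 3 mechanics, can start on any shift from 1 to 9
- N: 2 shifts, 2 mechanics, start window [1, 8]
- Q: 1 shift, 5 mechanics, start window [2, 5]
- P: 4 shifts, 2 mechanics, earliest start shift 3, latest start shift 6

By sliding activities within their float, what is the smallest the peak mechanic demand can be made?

5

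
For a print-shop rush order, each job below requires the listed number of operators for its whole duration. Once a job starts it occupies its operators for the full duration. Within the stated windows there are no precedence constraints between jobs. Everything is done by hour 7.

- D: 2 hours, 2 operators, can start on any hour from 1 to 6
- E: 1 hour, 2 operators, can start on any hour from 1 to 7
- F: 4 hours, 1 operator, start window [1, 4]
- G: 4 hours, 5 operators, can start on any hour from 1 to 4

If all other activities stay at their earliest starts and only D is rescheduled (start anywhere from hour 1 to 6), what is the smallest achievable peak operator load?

D@1: h1:10  h2:8  h3:6  h4:6  h5:0  h6:0  h7:0 → peak 10
D@2: h1:8  h2:8  h3:8  h4:6  h5:0  h6:0  h7:0 → peak 8
D@3: h1:8  h2:6  h3:8  h4:8  h5:0  h6:0  h7:0 → peak 8
D@4: h1:8  h2:6  h3:6  h4:8  h5:2  h6:0  h7:0 → peak 8
D@5: h1:8  h2:6  h3:6  h4:6  h5:2  h6:2  h7:0 → peak 8
D@6: h1:8  h2:6  h3:6  h4:6  h5:0  h6:2  h7:2 → peak 8
Best is D@2, peak 8.

8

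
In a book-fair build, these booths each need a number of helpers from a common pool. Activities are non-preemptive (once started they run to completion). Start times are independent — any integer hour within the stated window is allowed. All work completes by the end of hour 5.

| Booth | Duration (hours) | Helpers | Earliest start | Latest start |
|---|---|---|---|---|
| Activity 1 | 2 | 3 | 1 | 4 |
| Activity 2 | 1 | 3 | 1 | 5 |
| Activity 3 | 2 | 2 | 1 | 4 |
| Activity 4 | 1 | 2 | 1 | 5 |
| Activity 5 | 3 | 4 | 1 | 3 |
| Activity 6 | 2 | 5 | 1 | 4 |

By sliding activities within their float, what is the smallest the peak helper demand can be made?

Early-start (Activity 1@1, Activity 2@1, Activity 3@1, Activity 4@1, Activity 5@1, Activity 6@1) gives peak 19: h1:19  h2:14  h3:4  h4:0  h5:0.
Shift Activity 2→3, Activity 3→4, Activity 4→4, Activity 5→3.
Schedule Activity 1@1, Activity 2@3, Activity 3@4, Activity 4@4, Activity 5@3, Activity 6@1: h1:8  h2:8  h3:7  h4:8  h5:6 — peak 8.
Total helper-hours = 37 over 5 hours ⇒ peak ≥ ⌈37/5⌉ = 8, so 8 is optimal.

8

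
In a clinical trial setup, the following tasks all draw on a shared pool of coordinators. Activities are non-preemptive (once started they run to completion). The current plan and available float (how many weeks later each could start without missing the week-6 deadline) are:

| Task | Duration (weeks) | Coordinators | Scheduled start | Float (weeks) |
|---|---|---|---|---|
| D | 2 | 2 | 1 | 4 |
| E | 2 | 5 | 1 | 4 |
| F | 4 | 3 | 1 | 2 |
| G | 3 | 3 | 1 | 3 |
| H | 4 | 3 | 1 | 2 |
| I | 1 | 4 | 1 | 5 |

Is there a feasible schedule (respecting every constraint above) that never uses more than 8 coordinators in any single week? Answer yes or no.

no

Total coordinator-weeks = 51; over 6 weeks the average is 51/6 > 8, so some week must exceed 8.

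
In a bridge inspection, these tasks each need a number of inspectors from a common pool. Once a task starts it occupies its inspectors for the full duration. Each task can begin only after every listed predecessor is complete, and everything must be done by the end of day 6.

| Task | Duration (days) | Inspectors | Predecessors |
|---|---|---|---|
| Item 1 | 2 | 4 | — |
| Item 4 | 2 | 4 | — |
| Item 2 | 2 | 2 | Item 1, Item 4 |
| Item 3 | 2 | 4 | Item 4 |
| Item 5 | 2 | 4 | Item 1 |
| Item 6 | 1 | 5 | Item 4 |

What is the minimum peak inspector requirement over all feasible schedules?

8

Early-start (Item 1@1, Item 4@1, Item 2@3, Item 3@3, Item 5@3, Item 6@3) gives peak 15: d1:8  d2:8  d3:15  d4:10  d5:0  d6:0.
Shift Item 3→4, Item 5→5.
Schedule Item 1@1, Item 4@1, Item 2@3, Item 3@4, Item 5@5, Item 6@3: d1:8  d2:8  d3:7  d4:6  d5:8  d6:4 — peak 8.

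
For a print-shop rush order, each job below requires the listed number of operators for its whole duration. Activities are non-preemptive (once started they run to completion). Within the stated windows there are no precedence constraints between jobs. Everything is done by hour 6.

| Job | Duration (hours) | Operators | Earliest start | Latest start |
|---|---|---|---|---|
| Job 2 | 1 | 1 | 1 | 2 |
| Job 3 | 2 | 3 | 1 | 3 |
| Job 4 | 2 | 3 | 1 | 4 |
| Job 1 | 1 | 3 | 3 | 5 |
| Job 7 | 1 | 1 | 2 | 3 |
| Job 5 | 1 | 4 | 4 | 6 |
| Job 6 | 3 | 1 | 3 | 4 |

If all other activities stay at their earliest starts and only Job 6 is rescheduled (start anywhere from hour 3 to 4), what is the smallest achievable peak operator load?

7

Job 6@3: h1:7  h2:7  h3:4  h4:5  h5:1  h6:0 → peak 7
Job 6@4: h1:7  h2:7  h3:3  h4:5  h5:1  h6:1 → peak 7
Best is Job 6@3, peak 7.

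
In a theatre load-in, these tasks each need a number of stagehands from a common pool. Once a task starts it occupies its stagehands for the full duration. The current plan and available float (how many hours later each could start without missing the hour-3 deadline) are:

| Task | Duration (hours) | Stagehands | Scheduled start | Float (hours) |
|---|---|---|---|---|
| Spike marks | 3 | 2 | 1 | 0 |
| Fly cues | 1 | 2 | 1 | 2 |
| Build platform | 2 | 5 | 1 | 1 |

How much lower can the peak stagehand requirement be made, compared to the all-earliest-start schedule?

2

Early-start peak: h1:9  h2:7  h3:2 ⇒ 9.
Leveled (Spike marks@1, Fly cues@1, Build platform@2): h1:4  h2:7  h3:7 ⇒ 7.
Reduction 9 − 7 = 2.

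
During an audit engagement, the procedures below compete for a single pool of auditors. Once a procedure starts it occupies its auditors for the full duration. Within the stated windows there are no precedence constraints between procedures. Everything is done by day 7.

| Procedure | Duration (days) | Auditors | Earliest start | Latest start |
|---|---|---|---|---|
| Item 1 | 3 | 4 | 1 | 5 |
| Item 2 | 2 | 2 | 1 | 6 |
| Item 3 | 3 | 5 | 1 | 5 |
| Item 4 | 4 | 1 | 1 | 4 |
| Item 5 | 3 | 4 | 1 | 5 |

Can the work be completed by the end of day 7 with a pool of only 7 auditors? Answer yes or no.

no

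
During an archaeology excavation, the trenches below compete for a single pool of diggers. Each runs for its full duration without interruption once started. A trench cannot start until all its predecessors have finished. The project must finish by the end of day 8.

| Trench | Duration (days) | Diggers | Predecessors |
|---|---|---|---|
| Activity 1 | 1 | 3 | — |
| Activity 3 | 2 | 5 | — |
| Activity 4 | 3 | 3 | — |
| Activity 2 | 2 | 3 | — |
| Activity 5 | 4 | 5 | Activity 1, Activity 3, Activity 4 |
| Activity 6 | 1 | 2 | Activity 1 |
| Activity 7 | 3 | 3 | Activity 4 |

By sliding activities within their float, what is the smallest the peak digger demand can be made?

8

Early-start (Activity 1@1, Activity 3@1, Activity 4@1, Activity 2@1, Activity 5@4, Activity 6@2, Activity 7@4) gives peak 14: d1:14  d2:13  d3:3  d4:8  d5:8  d6:8  d7:5  d8:0.
Shift Activity 4→2, Activity 2→3, Activity 5→5, Activity 6→3, Activity 7→5.
Schedule Activity 1@1, Activity 3@1, Activity 4@2, Activity 2@3, Activity 5@5, Activity 6@3, Activity 7@5: d1:8  d2:8  d3:8  d4:6  d5:8  d6:8  d7:8  d8:5 — peak 8.
Total digger-days = 59 over 8 days ⇒ peak ≥ ⌈59/8⌉ = 8, so 8 is optimal.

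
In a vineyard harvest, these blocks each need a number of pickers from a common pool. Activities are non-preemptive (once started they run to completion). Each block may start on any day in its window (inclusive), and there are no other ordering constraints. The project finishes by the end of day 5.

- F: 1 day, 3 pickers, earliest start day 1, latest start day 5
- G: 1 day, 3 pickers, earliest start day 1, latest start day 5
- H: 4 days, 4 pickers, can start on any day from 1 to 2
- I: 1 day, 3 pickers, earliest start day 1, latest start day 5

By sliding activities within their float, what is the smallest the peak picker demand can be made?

Early-start (F@1, G@1, H@1, I@1) gives peak 13: d1:13  d2:4  d3:4  d4:4  d5:0.
Shift H→2, I→2.
Schedule F@1, G@1, H@2, I@2: d1:6  d2:7  d3:4  d4:4  d5:4 — peak 7.

7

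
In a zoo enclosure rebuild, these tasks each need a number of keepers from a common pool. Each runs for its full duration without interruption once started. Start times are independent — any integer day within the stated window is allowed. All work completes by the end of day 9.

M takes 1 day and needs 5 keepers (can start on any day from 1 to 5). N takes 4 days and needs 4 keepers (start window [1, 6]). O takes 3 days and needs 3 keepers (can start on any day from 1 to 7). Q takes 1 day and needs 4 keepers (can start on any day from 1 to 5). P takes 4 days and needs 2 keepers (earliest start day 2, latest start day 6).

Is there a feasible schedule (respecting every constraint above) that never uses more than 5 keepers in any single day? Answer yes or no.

no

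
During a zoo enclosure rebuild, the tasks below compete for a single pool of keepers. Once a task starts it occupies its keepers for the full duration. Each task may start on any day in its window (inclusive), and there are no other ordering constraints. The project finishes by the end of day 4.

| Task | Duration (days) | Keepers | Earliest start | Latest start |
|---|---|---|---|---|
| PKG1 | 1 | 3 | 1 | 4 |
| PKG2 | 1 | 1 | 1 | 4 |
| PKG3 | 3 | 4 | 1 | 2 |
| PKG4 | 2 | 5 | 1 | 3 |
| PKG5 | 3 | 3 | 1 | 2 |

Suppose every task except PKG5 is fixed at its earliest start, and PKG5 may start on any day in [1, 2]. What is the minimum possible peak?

PKG5@1: d1:16  d2:12  d3:7  d4:0 → peak 16
PKG5@2: d1:13  d2:12  d3:7  d4:3 → peak 13
Best is PKG5@2, peak 13.

13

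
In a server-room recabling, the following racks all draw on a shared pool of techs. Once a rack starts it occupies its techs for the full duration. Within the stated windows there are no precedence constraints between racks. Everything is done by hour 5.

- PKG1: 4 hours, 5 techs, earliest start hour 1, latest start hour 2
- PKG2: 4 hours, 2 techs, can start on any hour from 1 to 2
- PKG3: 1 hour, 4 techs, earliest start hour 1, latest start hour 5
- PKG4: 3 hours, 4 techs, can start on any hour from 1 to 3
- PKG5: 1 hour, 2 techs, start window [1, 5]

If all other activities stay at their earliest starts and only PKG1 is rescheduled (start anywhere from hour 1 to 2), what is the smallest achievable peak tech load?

PKG1@1: h1:17  h2:11  h3:11  h4:7  h5:0 → peak 17
PKG1@2: h1:12  h2:11  h3:11  h4:7  h5:5 → peak 12
Best is PKG1@2, peak 12.

12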